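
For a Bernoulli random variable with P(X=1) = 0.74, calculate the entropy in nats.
0.5731 nats

The binary entropy function is:
H(p) = -p log(p) - (1-p) log(1-p)

H(0.74) = -0.74 × log_e(0.74) - 0.26 × log_e(0.26)
H(0.74) = 0.5731 nats

Note: Binary entropy is maximized at p=0.5 (H=1 bit) and minimized at p=0 or p=1 (H=0).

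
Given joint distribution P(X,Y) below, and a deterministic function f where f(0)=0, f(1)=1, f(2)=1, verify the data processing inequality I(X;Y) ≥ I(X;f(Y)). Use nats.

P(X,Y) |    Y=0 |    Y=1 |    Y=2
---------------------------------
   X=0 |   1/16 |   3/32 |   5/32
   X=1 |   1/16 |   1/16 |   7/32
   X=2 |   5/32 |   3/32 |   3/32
I(X;Y) = 0.0580, I(X;f(Y)) = 0.0379, inequality holds: 0.0580 ≥ 0.0379

Data Processing Inequality: For any Markov chain X → Y → Z, we have I(X;Y) ≥ I(X;Z).

Here Z = f(Y) is a deterministic function of Y, forming X → Y → Z.

Original I(X;Y) = 0.0580 nats

After applying f:
P(X,Z) where Z=f(Y):
- P(X,Z=0) = P(X,Y=0)
- P(X,Z=1) = P(X,Y=1) + P(X,Y=2)

I(X;Z) = I(X;f(Y)) = 0.0379 nats

Verification: 0.0580 ≥ 0.0379 ✓

Information cannot be created by processing; the function f can only lose information about X.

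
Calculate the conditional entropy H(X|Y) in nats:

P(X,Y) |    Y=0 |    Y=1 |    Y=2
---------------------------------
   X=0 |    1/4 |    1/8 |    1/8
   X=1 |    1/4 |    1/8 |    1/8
0.6931 nats

Using the chain rule: H(X|Y) = H(X,Y) - H(Y)

First, compute H(X,Y) = 1.7329 nats

Marginal P(Y) = (1/2, 1/4, 1/4)
H(Y) = 1.0397 nats

H(X|Y) = H(X,Y) - H(Y) = 1.7329 - 1.0397 = 0.6931 nats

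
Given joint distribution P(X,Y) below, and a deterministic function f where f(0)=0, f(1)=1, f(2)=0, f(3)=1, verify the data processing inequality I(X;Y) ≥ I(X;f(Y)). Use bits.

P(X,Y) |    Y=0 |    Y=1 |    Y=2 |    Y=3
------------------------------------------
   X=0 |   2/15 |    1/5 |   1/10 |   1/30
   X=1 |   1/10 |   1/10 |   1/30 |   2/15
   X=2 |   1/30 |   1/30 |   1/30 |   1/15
I(X;Y) = 0.1178, I(X;f(Y)) = 0.0119, inequality holds: 0.1178 ≥ 0.0119

Data Processing Inequality: For any Markov chain X → Y → Z, we have I(X;Y) ≥ I(X;Z).

Here Z = f(Y) is a deterministic function of Y, forming X → Y → Z.

Original I(X;Y) = 0.1178 bits

After applying f:
P(X,Z) where Z=f(Y):
- P(X,Z=0) = P(X,Y=0) + P(X,Y=2)
- P(X,Z=1) = P(X,Y=1) + P(X,Y=3)

I(X;Z) = I(X;f(Y)) = 0.0119 bits

Verification: 0.1178 ≥ 0.0119 ✓

Information cannot be created by processing; the function f can only lose information about X.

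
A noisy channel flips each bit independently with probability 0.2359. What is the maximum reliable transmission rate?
0.2118 bits

For a binary symmetric channel (BSC) with error probability p:
Capacity C = 1 - H(p) bits per symbol

where H(p) = -p log₂(p) - (1-p) log₂(1-p) is the binary entropy function.

H(0.2359) = 0.7882 bits
C = 1 - 0.7882 = 0.2118 bits per symbol

This means we can reliably transmit up to 0.2118 bits of information per channel use.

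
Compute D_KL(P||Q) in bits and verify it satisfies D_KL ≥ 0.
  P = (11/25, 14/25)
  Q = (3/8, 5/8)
0.0127 bits

KL divergence satisfies the Gibbs inequality: D_KL(P||Q) ≥ 0 for all distributions P, Q.

D_KL(P||Q) = Σ p(x) log(p(x)/q(x))
Term by term:
  x=0: 11/25 × log_2[(11/25)/(3/8)] = 0.1015
  x=1: 14/25 × log_2[(14/25)/(5/8)] = -0.0887
D_KL(P||Q) = 0.0127 bits

D_KL(P||Q) = 0.0127 ≥ 0 ✓

This non-negativity is a fundamental property: relative entropy cannot be negative because it measures how different Q is from P.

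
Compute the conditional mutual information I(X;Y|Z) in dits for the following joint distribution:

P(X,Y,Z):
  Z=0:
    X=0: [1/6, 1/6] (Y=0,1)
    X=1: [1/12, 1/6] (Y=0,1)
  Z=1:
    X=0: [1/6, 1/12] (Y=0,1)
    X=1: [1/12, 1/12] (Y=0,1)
0.0061 dits

Conditional mutual information: I(X;Y|Z) = H(X|Z) + H(Y|Z) - H(X,Y|Z)

H(Z) = 0.2950
H(X,Z) = 0.5898 → H(X|Z) = 0.2948
H(Y,Z) = 0.5898 → H(Y|Z) = 0.2948
H(X,Y,Z) = 0.8785 → H(X,Y|Z) = 0.5835

I(X;Y|Z) = 0.2948 + 0.2948 - 0.5835 = 0.0061 dits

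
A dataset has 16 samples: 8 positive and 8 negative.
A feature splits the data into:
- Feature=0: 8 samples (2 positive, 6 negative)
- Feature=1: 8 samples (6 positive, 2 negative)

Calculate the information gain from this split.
0.1887 bits

Information Gain = H(Y) - H(Y|Feature)

Before split:
P(positive) = 8/16 = 0.5000
H(Y) = 1.0000 bits

After split:
Feature=0: H = 0.8113 bits (weight = 8/16)
Feature=1: H = 0.8113 bits (weight = 8/16)
H(Y|Feature) = (8/16)×0.8113 + (8/16)×0.8113 = 0.8113 bits

Information Gain = 1.0000 - 0.8113 = 0.1887 bits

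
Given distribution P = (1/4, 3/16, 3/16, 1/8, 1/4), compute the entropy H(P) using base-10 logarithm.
0.6865 dits

Shannon entropy is H(X) = -Σ p(x) log p(x).

For P = (1/4, 3/16, 3/16, 1/8, 1/4):
H = -1/4 × log_10(1/4) -3/16 × log_10(3/16) -3/16 × log_10(3/16) -1/8 × log_10(1/8) -1/4 × log_10(1/4)
H = 0.6865 dits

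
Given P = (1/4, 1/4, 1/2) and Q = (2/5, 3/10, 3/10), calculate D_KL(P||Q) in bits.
0.1332 bits

KL divergence: D_KL(P||Q) = Σ p(x) log(p(x)/q(x))

Computing term by term:
  x=0: 1/4 × log_2[(1/4)/(2/5)] = 1/4 × -0.6781 = -0.1695
  x=1: 1/4 × log_2[(1/4)/(3/10)] = 1/4 × -0.2630 = -0.0658
  x=2: 1/2 × log_2[(1/2)/(3/10)] = 1/2 × 0.7370 = 0.3685

D_KL(P||Q) = 0.1332 bits

Note: KL divergence is always non-negative and equals 0 iff P = Q.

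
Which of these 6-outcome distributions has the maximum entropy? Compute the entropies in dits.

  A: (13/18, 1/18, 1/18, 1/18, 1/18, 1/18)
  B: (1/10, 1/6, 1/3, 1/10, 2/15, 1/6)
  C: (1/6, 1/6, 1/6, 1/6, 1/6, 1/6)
C

For a discrete distribution over n outcomes, entropy is maximized by the uniform distribution.

Computing entropies:
H(A) = 0.4508 dits
H(B) = 0.7351 dits
H(C) = 0.7782 dits

The uniform distribution (where all probabilities equal 1/6) achieves the maximum entropy of log_10(6) = 0.7782 dits.

Distribution C has the highest entropy.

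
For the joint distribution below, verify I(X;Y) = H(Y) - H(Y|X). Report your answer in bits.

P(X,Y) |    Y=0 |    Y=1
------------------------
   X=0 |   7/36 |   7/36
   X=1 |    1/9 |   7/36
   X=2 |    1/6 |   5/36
I(X;Y) = 0.0162 bits

Mutual information has multiple equivalent forms:
- I(X;Y) = H(X) - H(X|Y)
- I(X;Y) = H(Y) - H(Y|X)
- I(X;Y) = H(X) + H(Y) - H(X,Y)

Computing all quantities:
H(X) = 1.5752, H(Y) = 0.9978, H(X,Y) = 2.5568
H(X|Y) = 1.5590, H(Y|X) = 0.9816

Verification:
H(X) - H(X|Y) = 1.5752 - 1.5590 = 0.0162
H(Y) - H(Y|X) = 0.9978 - 0.9816 = 0.0162
H(X) + H(Y) - H(X,Y) = 1.5752 + 0.9978 - 2.5568 = 0.0162

All forms give I(X;Y) = 0.0162 bits. ✓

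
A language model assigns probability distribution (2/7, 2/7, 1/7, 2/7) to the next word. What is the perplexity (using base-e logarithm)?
3.8643

Perplexity is e^H (or exp(H) for natural log).

First, H = -Σ p log p = 1.3518 nats
Perplexity = e^1.3518 = 3.8643

Interpretation: The model's uncertainty is equivalent to choosing uniformly among 3.9 options.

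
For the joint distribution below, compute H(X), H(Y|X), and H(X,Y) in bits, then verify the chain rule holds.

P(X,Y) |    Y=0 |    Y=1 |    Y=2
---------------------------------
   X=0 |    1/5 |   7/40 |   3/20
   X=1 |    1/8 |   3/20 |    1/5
H(X,Y) = 2.5649, H(X) = 0.9982, H(Y|X) = 1.5667 (all in bits)

Chain rule: H(X,Y) = H(X) + H(Y|X)

Left side — joint entropy directly:
H(X,Y) = -Σ p(x,y) log p(x,y) = 2.5649 bits

Right side — compute H(Y|X) from the conditional distributions:
P(X) = (21/40, 19/40), so H(X) = 0.9982 bits
H(Y|X) = Σ_x P(X=x) · H(Y|X=x):
  P(Y|X=0) = (8/21, 1/3, 2/7), H(Y|X=0) = 1.5751, weight P(X=0) = 21/40
  P(Y|X=1) = (5/19, 6/19, 8/19), H(Y|X=1) = 1.5574, weight P(X=1) = 19/40
H(Y|X) = 1.5667 bits

H(X) + H(Y|X) = 0.9982 + 1.5667 = 2.5649 bits

Both sides equal 2.5649 bits. ✓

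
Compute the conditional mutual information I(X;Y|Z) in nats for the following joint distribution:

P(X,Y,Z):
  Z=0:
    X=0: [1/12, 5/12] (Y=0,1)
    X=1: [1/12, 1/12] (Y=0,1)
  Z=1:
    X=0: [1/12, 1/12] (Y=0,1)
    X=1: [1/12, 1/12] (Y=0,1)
0.0341 nats

Conditional mutual information: I(X;Y|Z) = H(X|Z) + H(Y|Z) - H(X,Y|Z)

H(Z) = 0.6365
H(X,Z) = 1.2425 → H(X|Z) = 0.6059
H(Y,Z) = 1.2425 → H(Y|Z) = 0.6059
H(X,Y,Z) = 1.8143 → H(X,Y|Z) = 1.1778

I(X;Y|Z) = 0.6059 + 0.6059 - 1.1778 = 0.0341 nats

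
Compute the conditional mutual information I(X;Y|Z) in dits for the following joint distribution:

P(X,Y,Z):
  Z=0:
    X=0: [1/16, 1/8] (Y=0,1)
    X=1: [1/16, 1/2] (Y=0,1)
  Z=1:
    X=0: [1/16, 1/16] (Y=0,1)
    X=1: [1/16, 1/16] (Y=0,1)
0.0097 dits

Conditional mutual information: I(X;Y|Z) = H(X|Z) + H(Y|Z) - H(X,Y|Z)

H(Z) = 0.2442
H(X,Z) = 0.5026 → H(X|Z) = 0.2584
H(Y,Z) = 0.4662 → H(Y|Z) = 0.2220
H(X,Y,Z) = 0.7149 → H(X,Y|Z) = 0.4707

I(X;Y|Z) = 0.2584 + 0.2220 - 0.4707 = 0.0097 dits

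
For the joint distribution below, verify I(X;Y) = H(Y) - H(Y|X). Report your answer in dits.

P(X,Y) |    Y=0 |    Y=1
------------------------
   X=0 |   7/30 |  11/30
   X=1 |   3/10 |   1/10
I(X;Y) = 0.0282 dits

Mutual information has multiple equivalent forms:
- I(X;Y) = H(X) - H(X|Y)
- I(X;Y) = H(Y) - H(Y|X)
- I(X;Y) = H(X) + H(Y) - H(X,Y)

Computing all quantities:
H(X) = 0.2923, H(Y) = 0.3001, H(X,Y) = 0.5641
H(X|Y) = 0.2640, H(Y|X) = 0.2718

Verification:
H(X) - H(X|Y) = 0.2923 - 0.2640 = 0.0282
H(Y) - H(Y|X) = 0.3001 - 0.2718 = 0.0282
H(X) + H(Y) - H(X,Y) = 0.2923 + 0.3001 - 0.5641 = 0.0282

All forms give I(X;Y) = 0.0282 dits. ✓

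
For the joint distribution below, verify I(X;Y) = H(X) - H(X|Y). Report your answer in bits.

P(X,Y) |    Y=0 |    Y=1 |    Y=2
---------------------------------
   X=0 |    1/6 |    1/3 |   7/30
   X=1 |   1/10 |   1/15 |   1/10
I(X;Y) = 0.0284 bits

Mutual information has multiple equivalent forms:
- I(X;Y) = H(X) - H(X|Y)
- I(X;Y) = H(Y) - H(Y|X)
- I(X;Y) = H(X) + H(Y) - H(X,Y)

Computing all quantities:
H(X) = 0.8366, H(Y) = 1.5656, H(X,Y) = 2.3739
H(X|Y) = 0.8083, H(Y|X) = 1.5372

Verification:
H(X) - H(X|Y) = 0.8366 - 0.8083 = 0.0284
H(Y) - H(Y|X) = 1.5656 - 1.5372 = 0.0284
H(X) + H(Y) - H(X,Y) = 0.8366 + 1.5656 - 2.3739 = 0.0284

All forms give I(X;Y) = 0.0284 bits. ✓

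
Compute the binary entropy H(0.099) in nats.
0.3229 nats

The binary entropy function is:
H(p) = -p log(p) - (1-p) log(1-p)

H(0.099) = -0.099 × log_e(0.099) - 0.901 × log_e(0.901)
H(0.099) = 0.3229 nats

Note: Binary entropy is maximized at p=0.5 (H=1 bit) and minimized at p=0 or p=1 (H=0).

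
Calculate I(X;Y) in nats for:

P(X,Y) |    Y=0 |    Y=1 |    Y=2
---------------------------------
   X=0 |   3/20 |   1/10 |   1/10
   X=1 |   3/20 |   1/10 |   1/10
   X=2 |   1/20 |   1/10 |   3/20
0.0374 nats

Mutual information: I(X;Y) = H(X) + H(Y) - H(X,Y)

Marginals:
P(X) = (7/20, 7/20, 3/10), H(X) = 1.0961 nats
P(Y) = (7/20, 3/10, 7/20), H(Y) = 1.0961 nats

Joint entropy: H(X,Y) = 2.1548 nats

I(X;Y) = 1.0961 + 1.0961 - 2.1548 = 0.0374 nats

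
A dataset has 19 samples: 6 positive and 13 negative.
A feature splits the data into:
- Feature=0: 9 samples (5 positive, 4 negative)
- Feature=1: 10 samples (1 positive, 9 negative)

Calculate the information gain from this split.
0.1834 bits

Information Gain = H(Y) - H(Y|Feature)

Before split:
P(positive) = 6/19 = 0.3158
H(Y) = 0.8997 bits

After split:
Feature=0: H = 0.9911 bits (weight = 9/19)
Feature=1: H = 0.4690 bits (weight = 10/19)
H(Y|Feature) = (9/19)×0.9911 + (10/19)×0.4690 = 0.7163 bits

Information Gain = 0.8997 - 0.7163 = 0.1834 bits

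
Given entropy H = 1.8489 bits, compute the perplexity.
3.6023

Perplexity is 2^H (or exp(H) for natural log).

H = 1.8489 bits
Perplexity = 2^1.8489 = 3.6023

Interpretation: The model's uncertainty is equivalent to choosing uniformly among 3.6 options.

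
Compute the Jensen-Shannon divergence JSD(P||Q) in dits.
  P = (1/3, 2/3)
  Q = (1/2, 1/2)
0.0062 dits

Jensen-Shannon divergence is:
JSD(P||Q) = 0.5 × D_KL(P||M) + 0.5 × D_KL(Q||M)
where M = 0.5 × (P + Q) is the mixture distribution.

M = 0.5 × (1/3, 2/3) + 0.5 × (1/2, 1/2) = (5/12, 7/12)

D_KL(P||M) = 0.0064 dits
D_KL(Q||M) = 0.0061 dits

JSD(P||Q) = 0.5 × 0.0064 + 0.5 × 0.0061 = 0.0062 dits

Unlike KL divergence, JSD is symmetric and bounded: 0 ≤ JSD ≤ log(2).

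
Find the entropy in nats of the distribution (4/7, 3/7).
0.6829 nats

Shannon entropy is H(X) = -Σ p(x) log p(x).

For P = (4/7, 3/7):
H = -4/7 × log_e(4/7) -3/7 × log_e(3/7)
H = 0.6829 nats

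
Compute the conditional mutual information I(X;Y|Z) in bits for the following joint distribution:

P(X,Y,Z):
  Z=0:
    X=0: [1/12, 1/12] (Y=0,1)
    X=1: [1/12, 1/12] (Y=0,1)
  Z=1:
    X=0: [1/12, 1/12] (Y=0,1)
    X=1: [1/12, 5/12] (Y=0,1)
0.0492 bits

Conditional mutual information: I(X;Y|Z) = H(X|Z) + H(Y|Z) - H(X,Y|Z)

H(Z) = 0.9183
H(X,Z) = 1.7925 → H(X|Z) = 0.8742
H(Y,Z) = 1.7925 → H(Y|Z) = 0.8742
H(X,Y,Z) = 2.6175 → H(X,Y|Z) = 1.6992

I(X;Y|Z) = 0.8742 + 0.8742 - 1.6992 = 0.0492 bits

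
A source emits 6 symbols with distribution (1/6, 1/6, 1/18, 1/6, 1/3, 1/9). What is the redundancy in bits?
0.1803 bits

Redundancy measures how far a source is from maximum entropy:
R = H_max - H(X)

Maximum entropy for 6 symbols: H_max = log_2(6) = 2.5850 bits
Actual entropy: H(X) = 2.4047 bits
Redundancy: R = 2.5850 - 2.4047 = 0.1803 bits

This redundancy represents potential for compression: the source could be compressed by 0.1803 bits per symbol.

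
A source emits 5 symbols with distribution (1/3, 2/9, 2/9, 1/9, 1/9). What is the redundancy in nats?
0.0865 nats

Redundancy measures how far a source is from maximum entropy:
R = H_max - H(X)

Maximum entropy for 5 symbols: H_max = log_e(5) = 1.6094 nats
Actual entropy: H(X) = 1.5230 nats
Redundancy: R = 1.6094 - 1.5230 = 0.0865 nats

This redundancy represents potential for compression: the source could be compressed by 0.0865 nats per symbol.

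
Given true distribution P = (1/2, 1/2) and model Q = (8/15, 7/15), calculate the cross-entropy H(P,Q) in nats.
0.6954 nats

Cross-entropy: H(P,Q) = -Σ p(x) log q(x)

Alternatively: H(P,Q) = H(P) + D_KL(P||Q)
H(P) = 0.6931 nats
D_KL(P||Q) = 0.0022 nats

H(P,Q) = 0.6931 + 0.0022 = 0.6954 nats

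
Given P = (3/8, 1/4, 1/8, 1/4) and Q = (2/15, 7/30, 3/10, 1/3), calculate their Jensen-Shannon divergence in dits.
0.0224 dits

Jensen-Shannon divergence is:
JSD(P||Q) = 0.5 × D_KL(P||M) + 0.5 × D_KL(Q||M)
where M = 0.5 × (P + Q) is the mixture distribution.

M = 0.5 × (3/8, 1/4, 1/8, 1/4) + 0.5 × (2/15, 7/30, 3/10, 1/3) = (0.254167, 0.241667, 0.2125, 7/24)

D_KL(P||M) = 0.0215 dits
D_KL(Q||M) = 0.0233 dits

JSD(P||Q) = 0.5 × 0.0215 + 0.5 × 0.0233 = 0.0224 dits

Unlike KL divergence, JSD is symmetric and bounded: 0 ≤ JSD ≤ log(2).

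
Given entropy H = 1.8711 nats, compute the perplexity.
6.4954

Perplexity is e^H (or exp(H) for natural log).

H = 1.8711 nats
Perplexity = e^1.8711 = 6.4954

Interpretation: The model's uncertainty is equivalent to choosing uniformly among 6.5 options.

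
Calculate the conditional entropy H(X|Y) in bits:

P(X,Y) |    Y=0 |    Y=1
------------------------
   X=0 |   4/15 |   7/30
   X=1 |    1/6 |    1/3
0.9704 bits

Using the chain rule: H(X|Y) = H(X,Y) - H(Y)

First, compute H(X,Y) = 1.9575 bits

Marginal P(Y) = (13/30, 17/30)
H(Y) = 0.9871 bits

H(X|Y) = H(X,Y) - H(Y) = 1.9575 - 0.9871 = 0.9704 bits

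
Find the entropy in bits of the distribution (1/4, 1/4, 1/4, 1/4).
2.0000 bits

Shannon entropy is H(X) = -Σ p(x) log p(x).

For P = (1/4, 1/4, 1/4, 1/4):
H = -1/4 × log_2(1/4) -1/4 × log_2(1/4) -1/4 × log_2(1/4) -1/4 × log_2(1/4)
H = 2.0000 bits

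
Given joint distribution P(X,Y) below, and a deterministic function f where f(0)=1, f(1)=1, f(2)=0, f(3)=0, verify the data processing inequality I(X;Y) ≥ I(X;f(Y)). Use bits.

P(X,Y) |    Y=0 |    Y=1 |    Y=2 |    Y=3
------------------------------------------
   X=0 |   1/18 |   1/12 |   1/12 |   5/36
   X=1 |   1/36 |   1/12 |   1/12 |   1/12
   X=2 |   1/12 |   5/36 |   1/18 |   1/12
I(X;Y) = 0.0437, I(X;f(Y)) = 0.0338, inequality holds: 0.0437 ≥ 0.0338

Data Processing Inequality: For any Markov chain X → Y → Z, we have I(X;Y) ≥ I(X;Z).

Here Z = f(Y) is a deterministic function of Y, forming X → Y → Z.

Original I(X;Y) = 0.0437 bits

After applying f:
P(X,Z) where Z=f(Y):
- P(X,Z=0) = P(X,Y=2) + P(X,Y=3)
- P(X,Z=1) = P(X,Y=0) + P(X,Y=1)

I(X;Z) = I(X;f(Y)) = 0.0338 bits

Verification: 0.0437 ≥ 0.0338 ✓

Information cannot be created by processing; the function f can only lose information about X.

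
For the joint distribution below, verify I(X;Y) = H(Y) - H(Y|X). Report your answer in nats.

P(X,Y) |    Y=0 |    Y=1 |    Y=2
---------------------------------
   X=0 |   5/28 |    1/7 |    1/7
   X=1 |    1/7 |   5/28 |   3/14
I(X;Y) = 0.0086 nats

Mutual information has multiple equivalent forms:
- I(X;Y) = H(X) - H(X|Y)
- I(X;Y) = H(Y) - H(Y|X)
- I(X;Y) = H(X) + H(Y) - H(X,Y)

Computing all quantities:
H(X) = 0.6906, H(Y) = 1.0974, H(X,Y) = 1.7793
H(X|Y) = 0.6820, H(Y|X) = 1.0887

Verification:
H(X) - H(X|Y) = 0.6906 - 0.6820 = 0.0086
H(Y) - H(Y|X) = 1.0974 - 1.0887 = 0.0086
H(X) + H(Y) - H(X,Y) = 0.6906 + 1.0974 - 1.7793 = 0.0086

All forms give I(X;Y) = 0.0086 nats. ✓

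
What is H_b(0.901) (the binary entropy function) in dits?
0.1402 dits

The binary entropy function is:
H(p) = -p log(p) - (1-p) log(1-p)

H(0.901) = -0.901 × log_10(0.901) - 0.099 × log_10(0.099)
H(0.901) = 0.1402 dits

Note: Binary entropy is maximized at p=0.5 (H=1 bit) and minimized at p=0 or p=1 (H=0).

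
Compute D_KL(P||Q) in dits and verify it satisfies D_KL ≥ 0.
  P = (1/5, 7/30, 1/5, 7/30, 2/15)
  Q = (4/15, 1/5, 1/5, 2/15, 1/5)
0.0239 dits

KL divergence satisfies the Gibbs inequality: D_KL(P||Q) ≥ 0 for all distributions P, Q.

D_KL(P||Q) = Σ p(x) log(p(x)/q(x))
Term by term:
  x=0: 1/5 × log_10[(1/5)/(4/15)] = -0.0250
  x=1: 7/30 × log_10[(7/30)/(1/5)] = 0.0156
  x=2: 1/5 × log_10[(1/5)/(1/5)] = 0.0000
  x=3: 7/30 × log_10[(7/30)/(2/15)] = 0.0567
  x=4: 2/15 × log_10[(2/15)/(1/5)] = -0.0235
D_KL(P||Q) = 0.0239 dits

D_KL(P||Q) = 0.0239 ≥ 0 ✓

This non-negativity is a fundamental property: relative entropy cannot be negative because it measures how different Q is from P.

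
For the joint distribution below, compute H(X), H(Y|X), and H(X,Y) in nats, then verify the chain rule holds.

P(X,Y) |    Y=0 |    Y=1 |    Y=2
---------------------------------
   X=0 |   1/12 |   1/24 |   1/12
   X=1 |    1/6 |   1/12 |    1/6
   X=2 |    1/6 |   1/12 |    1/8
H(X,Y) = 2.1165, H(X) = 1.0594, H(Y|X) = 1.0571 (all in nats)

Chain rule: H(X,Y) = H(X) + H(Y|X)

Left side — joint entropy directly:
H(X,Y) = -Σ p(x,y) log p(x,y) = 2.1165 nats

Right side — compute H(Y|X) from the conditional distributions:
P(X) = (5/24, 5/12, 3/8), so H(X) = 1.0594 nats
H(Y|X) = Σ_x P(X=x) · H(Y|X=x):
  P(Y|X=0) = (2/5, 1/5, 2/5), H(Y|X=0) = 1.0549, weight P(X=0) = 5/24
  P(Y|X=1) = (2/5, 1/5, 2/5), H(Y|X=1) = 1.0549, weight P(X=1) = 5/12
  P(Y|X=2) = (4/9, 2/9, 1/3), H(Y|X=2) = 1.0609, weight P(X=2) = 3/8
H(Y|X) = 1.0571 nats

H(X) + H(Y|X) = 1.0594 + 1.0571 = 2.1165 nats

Both sides equal 2.1165 nats. ✓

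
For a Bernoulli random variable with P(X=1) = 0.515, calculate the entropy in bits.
0.9994 bits

The binary entropy function is:
H(p) = -p log(p) - (1-p) log(1-p)

H(0.515) = -0.515 × log_2(0.515) - 0.485 × log_2(0.485)
H(0.515) = 0.9994 bits

Note: Binary entropy is maximized at p=0.5 (H=1 bit) and minimized at p=0 or p=1 (H=0).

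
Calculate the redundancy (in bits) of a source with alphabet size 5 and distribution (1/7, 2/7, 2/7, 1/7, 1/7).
0.0860 bits

Redundancy measures how far a source is from maximum entropy:
R = H_max - H(X)

Maximum entropy for 5 symbols: H_max = log_2(5) = 2.3219 bits
Actual entropy: H(X) = 2.2359 bits
Redundancy: R = 2.3219 - 2.2359 = 0.0860 bits

This redundancy represents potential for compression: the source could be compressed by 0.0860 bits per symbol.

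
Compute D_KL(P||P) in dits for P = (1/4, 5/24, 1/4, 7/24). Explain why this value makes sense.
0.0000 dits

KL divergence satisfies the Gibbs inequality: D_KL(P||Q) ≥ 0 for all distributions P, Q.

D_KL(P||Q) = Σ p(x) log(p(x)/q(x))
Each term is p(x) × log_10(p(x)/p(x)) = p(x) × log_10(1) = 0, so the sum is 0.
D_KL(P||Q) = 0.0000 dits

When P = Q, the KL divergence is exactly 0, as there is no 'divergence' between identical distributions.

This non-negativity is a fundamental property: relative entropy cannot be negative because it measures how different Q is from P.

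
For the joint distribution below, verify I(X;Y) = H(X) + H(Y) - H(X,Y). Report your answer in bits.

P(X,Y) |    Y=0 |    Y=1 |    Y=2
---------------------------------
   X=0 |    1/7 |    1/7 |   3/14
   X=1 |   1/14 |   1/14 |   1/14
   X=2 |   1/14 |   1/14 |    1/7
I(X;Y) = 0.0101 bits

Mutual information has multiple equivalent forms:
- I(X;Y) = H(X) - H(X|Y)
- I(X;Y) = H(Y) - H(Y|X)
- I(X;Y) = H(X) + H(Y) - H(X,Y)

Computing all quantities:
H(X) = 1.4926, H(Y) = 1.5567, H(X,Y) = 3.0391
H(X|Y) = 1.4825, H(Y|X) = 1.5465

Verification:
H(X) - H(X|Y) = 1.4926 - 1.4825 = 0.0101
H(Y) - H(Y|X) = 1.5567 - 1.5465 = 0.0101
H(X) + H(Y) - H(X,Y) = 1.4926 + 1.5567 - 3.0391 = 0.0101

All forms give I(X;Y) = 0.0101 bits. ✓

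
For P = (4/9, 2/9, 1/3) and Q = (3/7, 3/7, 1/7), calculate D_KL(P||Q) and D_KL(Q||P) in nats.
D_KL(P||Q) = 0.1526, D_KL(Q||P) = 0.1448

KL divergence is not symmetric: D_KL(P||Q) ≠ D_KL(Q||P) in general.

D_KL(P||Q) = 0.1526 nats
D_KL(Q||P) = 0.1448 nats

No, they are not equal!

This asymmetry is why KL divergence is not a true distance metric.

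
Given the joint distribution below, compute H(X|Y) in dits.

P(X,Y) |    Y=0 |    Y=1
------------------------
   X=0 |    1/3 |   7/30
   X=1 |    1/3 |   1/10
0.2891 dits

Using the chain rule: H(X|Y) = H(X,Y) - H(Y)

First, compute H(X,Y) = 0.5656 dits

Marginal P(Y) = (2/3, 1/3)
H(Y) = 0.2764 dits

H(X|Y) = H(X,Y) - H(Y) = 0.5656 - 0.2764 = 0.2891 dits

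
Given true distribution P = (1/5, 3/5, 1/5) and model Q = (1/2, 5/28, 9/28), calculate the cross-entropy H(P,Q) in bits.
2.0187 bits

Cross-entropy: H(P,Q) = -Σ p(x) log q(x)

Alternatively: H(P,Q) = H(P) + D_KL(P||Q)
H(P) = 1.3710 bits
D_KL(P||Q) = 0.6478 bits

H(P,Q) = 1.3710 + 0.6478 = 2.0187 bits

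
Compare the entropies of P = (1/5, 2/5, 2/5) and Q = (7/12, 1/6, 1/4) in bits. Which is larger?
P

Computing entropies in bits:
H(P) = 1.5219
H(Q) = 1.3844

Distribution P has higher entropy.

Intuition: The distribution closer to uniform (more spread out) has higher entropy.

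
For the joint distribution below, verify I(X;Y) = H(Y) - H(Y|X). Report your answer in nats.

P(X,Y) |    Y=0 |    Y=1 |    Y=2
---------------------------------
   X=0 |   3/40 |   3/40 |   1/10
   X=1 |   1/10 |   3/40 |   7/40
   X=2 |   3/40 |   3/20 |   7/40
I(X;Y) = 0.0154 nats

Mutual information has multiple equivalent forms:
- I(X;Y) = H(X) - H(X|Y)
- I(X;Y) = H(Y) - H(Y|X)
- I(X;Y) = H(X) + H(Y) - H(X,Y)

Computing all quantities:
H(X) = 1.0805, H(Y) = 1.0671, H(X,Y) = 2.1322
H(X|Y) = 1.0651, H(Y|X) = 1.0517

Verification:
H(X) - H(X|Y) = 1.0805 - 1.0651 = 0.0154
H(Y) - H(Y|X) = 1.0671 - 1.0517 = 0.0154
H(X) + H(Y) - H(X,Y) = 1.0805 + 1.0671 - 2.1322 = 0.0154

All forms give I(X;Y) = 0.0154 nats. ✓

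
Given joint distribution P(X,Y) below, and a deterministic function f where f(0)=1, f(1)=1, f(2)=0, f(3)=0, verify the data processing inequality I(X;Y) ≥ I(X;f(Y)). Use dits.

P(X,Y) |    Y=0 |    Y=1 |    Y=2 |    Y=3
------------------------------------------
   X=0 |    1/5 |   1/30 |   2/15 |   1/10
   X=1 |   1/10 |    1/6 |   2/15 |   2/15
I(X;Y) = 0.0285, I(X;f(Y)) = 0.0000, inequality holds: 0.0285 ≥ 0.0000

Data Processing Inequality: For any Markov chain X → Y → Z, we have I(X;Y) ≥ I(X;Z).

Here Z = f(Y) is a deterministic function of Y, forming X → Y → Z.

Original I(X;Y) = 0.0285 dits

After applying f:
P(X,Z) where Z=f(Y):
- P(X,Z=0) = P(X,Y=2) + P(X,Y=3)
- P(X,Z=1) = P(X,Y=0) + P(X,Y=1)

I(X;Z) = I(X;f(Y)) = 0.0000 dits

Verification: 0.0285 ≥ 0.0000 ✓

Information cannot be created by processing; the function f can only lose information about X.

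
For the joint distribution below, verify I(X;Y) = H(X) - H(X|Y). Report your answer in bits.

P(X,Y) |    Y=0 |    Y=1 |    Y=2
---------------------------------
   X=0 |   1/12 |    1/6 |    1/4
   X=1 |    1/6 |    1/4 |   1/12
I(X;Y) = 0.0954 bits

Mutual information has multiple equivalent forms:
- I(X;Y) = H(X) - H(X|Y)
- I(X;Y) = H(Y) - H(Y|X)
- I(X;Y) = H(X) + H(Y) - H(X,Y)

Computing all quantities:
H(X) = 1.0000, H(Y) = 1.5546, H(X,Y) = 2.4591
H(X|Y) = 0.9046, H(Y|X) = 1.4591

Verification:
H(X) - H(X|Y) = 1.0000 - 0.9046 = 0.0954
H(Y) - H(Y|X) = 1.5546 - 1.4591 = 0.0954
H(X) + H(Y) - H(X,Y) = 1.0000 + 1.5546 - 2.4591 = 0.0954

All forms give I(X;Y) = 0.0954 bits. ✓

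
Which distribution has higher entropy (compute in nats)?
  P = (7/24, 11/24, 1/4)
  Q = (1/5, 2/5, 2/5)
P

Computing entropies in nats:
H(P) = 1.0635
H(Q) = 1.0549

Distribution P has higher entropy.

Intuition: The distribution closer to uniform (more spread out) has higher entropy.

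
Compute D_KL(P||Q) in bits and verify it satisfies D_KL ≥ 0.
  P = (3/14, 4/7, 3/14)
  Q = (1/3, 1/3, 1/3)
0.1712 bits

KL divergence satisfies the Gibbs inequality: D_KL(P||Q) ≥ 0 for all distributions P, Q.

D_KL(P||Q) = Σ p(x) log(p(x)/q(x))
Term by term:
  x=0: 3/14 × log_2[(3/14)/(1/3)] = -0.1366
  x=1: 4/7 × log_2[(4/7)/(1/3)] = 0.4443
  x=2: 3/14 × log_2[(3/14)/(1/3)] = -0.1366
D_KL(P||Q) = 0.1712 bits

D_KL(P||Q) = 0.1712 ≥ 0 ✓

This non-negativity is a fundamental property: relative entropy cannot be negative because it measures how different Q is from P.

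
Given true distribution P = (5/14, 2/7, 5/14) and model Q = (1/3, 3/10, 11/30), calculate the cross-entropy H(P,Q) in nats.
1.0947 nats

Cross-entropy: H(P,Q) = -Σ p(x) log q(x)

Alternatively: H(P,Q) = H(P) + D_KL(P||Q)
H(P) = 1.0934 nats
D_KL(P||Q) = 0.0013 nats

H(P,Q) = 1.0934 + 0.0013 = 1.0947 nats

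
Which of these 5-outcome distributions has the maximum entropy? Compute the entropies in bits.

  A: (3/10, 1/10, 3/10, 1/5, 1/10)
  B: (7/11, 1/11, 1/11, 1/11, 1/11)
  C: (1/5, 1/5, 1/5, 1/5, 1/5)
C

For a discrete distribution over n outcomes, entropy is maximized by the uniform distribution.

Computing entropies:
H(A) = 2.1710 bits
H(B) = 1.6729 bits
H(C) = 2.3219 bits

The uniform distribution (where all probabilities equal 1/5) achieves the maximum entropy of log_2(5) = 2.3219 bits.

Distribution C has the highest entropy.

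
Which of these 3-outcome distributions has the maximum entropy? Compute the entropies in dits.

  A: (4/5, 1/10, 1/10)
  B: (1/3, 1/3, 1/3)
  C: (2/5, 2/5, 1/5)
B

For a discrete distribution over n outcomes, entropy is maximized by the uniform distribution.

Computing entropies:
H(A) = 0.2775 dits
H(B) = 0.4771 dits
H(C) = 0.4581 dits

The uniform distribution (where all probabilities equal 1/3) achieves the maximum entropy of log_10(3) = 0.4771 dits.

Distribution B has the highest entropy.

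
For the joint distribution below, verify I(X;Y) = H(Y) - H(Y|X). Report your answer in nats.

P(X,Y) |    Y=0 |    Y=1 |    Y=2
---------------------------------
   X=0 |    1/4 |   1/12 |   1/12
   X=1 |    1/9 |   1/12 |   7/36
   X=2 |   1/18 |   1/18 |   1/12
I(X;Y) = 0.0587 nats

Mutual information has multiple equivalent forms:
- I(X;Y) = H(X) - H(X|Y)
- I(X;Y) = H(Y) - H(Y|X)
- I(X;Y) = H(X) + H(Y) - H(X,Y)

Computing all quantities:
H(X) = 1.0505, H(Y) = 1.0668, H(X,Y) = 2.0586
H(X|Y) = 0.9918, H(Y|X) = 1.0081

Verification:
H(X) - H(X|Y) = 1.0505 - 0.9918 = 0.0587
H(Y) - H(Y|X) = 1.0668 - 1.0081 = 0.0587
H(X) + H(Y) - H(X,Y) = 1.0505 + 1.0668 - 2.0586 = 0.0587

All forms give I(X;Y) = 0.0587 nats. ✓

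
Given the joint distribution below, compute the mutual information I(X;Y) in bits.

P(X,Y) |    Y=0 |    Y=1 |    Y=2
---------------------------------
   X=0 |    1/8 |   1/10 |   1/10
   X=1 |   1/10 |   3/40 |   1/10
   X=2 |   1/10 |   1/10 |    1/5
0.0231 bits

Mutual information: I(X;Y) = H(X) + H(Y) - H(X,Y)

Marginals:
P(X) = (13/40, 11/40, 2/5), H(X) = 1.5679 bits
P(Y) = (13/40, 11/40, 2/5), H(Y) = 1.5679 bits

Joint entropy: H(X,Y) = 3.1128 bits

I(X;Y) = 1.5679 + 1.5679 - 3.1128 = 0.0231 bits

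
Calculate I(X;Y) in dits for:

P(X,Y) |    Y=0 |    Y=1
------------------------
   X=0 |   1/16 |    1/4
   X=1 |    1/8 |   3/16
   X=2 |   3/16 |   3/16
0.0152 dits

Mutual information: I(X;Y) = H(X) + H(Y) - H(X,Y)

Marginals:
P(X) = (5/16, 5/16, 3/8), H(X) = 0.4755 dits
P(Y) = (3/8, 5/8), H(Y) = 0.2873 dits

Joint entropy: H(X,Y) = 0.7476 dits

I(X;Y) = 0.4755 + 0.2873 - 0.7476 = 0.0152 dits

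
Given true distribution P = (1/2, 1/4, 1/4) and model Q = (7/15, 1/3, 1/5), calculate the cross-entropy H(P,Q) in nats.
1.0581 nats

Cross-entropy: H(P,Q) = -Σ p(x) log q(x)

Alternatively: H(P,Q) = H(P) + D_KL(P||Q)
H(P) = 1.0397 nats
D_KL(P||Q) = 0.0184 nats

H(P,Q) = 1.0397 + 0.0184 = 1.0581 nats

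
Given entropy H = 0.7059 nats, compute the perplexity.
2.0257

Perplexity is e^H (or exp(H) for natural log).

H = 0.7059 nats
Perplexity = e^0.7059 = 2.0257

Interpretation: The model's uncertainty is equivalent to choosing uniformly among 2.0 options.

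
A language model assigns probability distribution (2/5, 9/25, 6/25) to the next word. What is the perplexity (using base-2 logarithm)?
2.9353

Perplexity is 2^H (or exp(H) for natural log).

First, H = -Σ p log p = 1.5535 bits
Perplexity = 2^1.5535 = 2.9353

Interpretation: The model's uncertainty is equivalent to choosing uniformly among 2.9 options.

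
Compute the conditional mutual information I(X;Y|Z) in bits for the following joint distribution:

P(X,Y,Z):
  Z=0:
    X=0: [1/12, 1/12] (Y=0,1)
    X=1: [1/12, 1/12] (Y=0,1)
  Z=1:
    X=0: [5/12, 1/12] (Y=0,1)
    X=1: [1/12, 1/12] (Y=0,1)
0.0492 bits

Conditional mutual information: I(X;Y|Z) = H(X|Z) + H(Y|Z) - H(X,Y|Z)

H(Z) = 0.9183
H(X,Z) = 1.7925 → H(X|Z) = 0.8742
H(Y,Z) = 1.7925 → H(Y|Z) = 0.8742
H(X,Y,Z) = 2.6175 → H(X,Y|Z) = 1.6992

I(X;Y|Z) = 0.8742 + 0.8742 - 1.6992 = 0.0492 bits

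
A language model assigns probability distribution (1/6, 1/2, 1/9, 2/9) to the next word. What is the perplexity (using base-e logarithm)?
3.3993

Perplexity is e^H (or exp(H) for natural log).

First, H = -Σ p log p = 1.2236 nats
Perplexity = e^1.2236 = 3.3993

Interpretation: The model's uncertainty is equivalent to choosing uniformly among 3.4 options.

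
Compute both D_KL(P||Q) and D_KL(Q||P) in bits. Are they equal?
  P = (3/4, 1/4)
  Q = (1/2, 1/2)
D_KL(P||Q) = 0.1887, D_KL(Q||P) = 0.2075

KL divergence is not symmetric: D_KL(P||Q) ≠ D_KL(Q||P) in general.

D_KL(P||Q) = 0.1887 bits
D_KL(Q||P) = 0.2075 bits

No, they are not equal!

This asymmetry is why KL divergence is not a true distance metric.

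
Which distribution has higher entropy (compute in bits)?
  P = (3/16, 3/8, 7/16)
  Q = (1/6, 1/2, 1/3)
P

Computing entropies in bits:
H(P) = 1.5052
H(Q) = 1.4591

Distribution P has higher entropy.

Intuition: The distribution closer to uniform (more spread out) has higher entropy.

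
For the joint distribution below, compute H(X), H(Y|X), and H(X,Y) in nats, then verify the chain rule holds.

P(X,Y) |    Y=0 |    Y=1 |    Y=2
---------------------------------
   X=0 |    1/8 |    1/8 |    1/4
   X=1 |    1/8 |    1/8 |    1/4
H(X,Y) = 1.7329, H(X) = 0.6931, H(Y|X) = 1.0397 (all in nats)

Chain rule: H(X,Y) = H(X) + H(Y|X)

Left side — joint entropy directly:
H(X,Y) = -Σ p(x,y) log p(x,y) = 1.7329 nats

Right side — compute H(Y|X) from the conditional distributions:
P(X) = (1/2, 1/2), so H(X) = 0.6931 nats
H(Y|X) = Σ_x P(X=x) · H(Y|X=x):
  P(Y|X=0) = (1/4, 1/4, 1/2), H(Y|X=0) = 1.0397, weight P(X=0) = 1/2
  P(Y|X=1) = (1/4, 1/4, 1/2), H(Y|X=1) = 1.0397, weight P(X=1) = 1/2
H(Y|X) = 1.0397 nats

H(X) + H(Y|X) = 0.6931 + 1.0397 = 1.7329 nats

Both sides equal 1.7329 nats. ✓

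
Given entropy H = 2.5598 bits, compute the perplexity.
5.8963

Perplexity is 2^H (or exp(H) for natural log).

H = 2.5598 bits
Perplexity = 2^2.5598 = 5.8963

Interpretation: The model's uncertainty is equivalent to choosing uniformly among 5.9 options.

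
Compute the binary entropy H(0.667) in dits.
0.2763 dits

The binary entropy function is:
H(p) = -p log(p) - (1-p) log(1-p)

H(0.667) = -0.667 × log_10(0.667) - 0.333 × log_10(0.333)
H(0.667) = 0.2763 dits

Note: Binary entropy is maximized at p=0.5 (H=1 bit) and minimized at p=0 or p=1 (H=0).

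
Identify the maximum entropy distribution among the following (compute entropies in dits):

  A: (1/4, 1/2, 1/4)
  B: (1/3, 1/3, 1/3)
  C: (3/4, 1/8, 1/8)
B

For a discrete distribution over n outcomes, entropy is maximized by the uniform distribution.

Computing entropies:
H(A) = 0.4515 dits
H(B) = 0.4771 dits
H(C) = 0.3195 dits

The uniform distribution (where all probabilities equal 1/3) achieves the maximum entropy of log_10(3) = 0.4771 dits.

Distribution B has the highest entropy.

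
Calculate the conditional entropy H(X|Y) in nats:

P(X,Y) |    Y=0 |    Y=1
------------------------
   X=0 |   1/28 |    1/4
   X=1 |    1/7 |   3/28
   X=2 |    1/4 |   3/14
0.9766 nats

Using the chain rule: H(X|Y) = H(X,Y) - H(Y)

First, compute H(X,Y) = 1.6596 nats

Marginal P(Y) = (3/7, 4/7)
H(Y) = 0.6829 nats

H(X|Y) = H(X,Y) - H(Y) = 1.6596 - 0.6829 = 0.9766 nats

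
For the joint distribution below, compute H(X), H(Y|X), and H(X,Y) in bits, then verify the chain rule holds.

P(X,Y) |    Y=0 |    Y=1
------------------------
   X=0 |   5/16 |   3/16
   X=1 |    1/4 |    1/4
H(X,Y) = 1.9772, H(X) = 1.0000, H(Y|X) = 0.9772 (all in bits)

Chain rule: H(X,Y) = H(X) + H(Y|X)

Left side — joint entropy directly:
H(X,Y) = -Σ p(x,y) log p(x,y) = 1.9772 bits

Right side — compute H(Y|X) from the conditional distributions:
P(X) = (1/2, 1/2), so H(X) = 1.0000 bits
H(Y|X) = Σ_x P(X=x) · H(Y|X=x):
  P(Y|X=0) = (5/8, 3/8), H(Y|X=0) = 0.9544, weight P(X=0) = 1/2
  P(Y|X=1) = (1/2, 1/2), H(Y|X=1) = 1.0000, weight P(X=1) = 1/2
H(Y|X) = 0.9772 bits

H(X) + H(Y|X) = 1.0000 + 0.9772 = 1.9772 bits

Both sides equal 1.9772 bits. ✓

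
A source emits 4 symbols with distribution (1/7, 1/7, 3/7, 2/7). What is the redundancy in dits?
0.0475 dits

Redundancy measures how far a source is from maximum entropy:
R = H_max - H(X)

Maximum entropy for 4 symbols: H_max = log_10(4) = 0.6021 dits
Actual entropy: H(X) = 0.5546 dits
Redundancy: R = 0.6021 - 0.5546 = 0.0475 dits

This redundancy represents potential for compression: the source could be compressed by 0.0475 dits per symbol.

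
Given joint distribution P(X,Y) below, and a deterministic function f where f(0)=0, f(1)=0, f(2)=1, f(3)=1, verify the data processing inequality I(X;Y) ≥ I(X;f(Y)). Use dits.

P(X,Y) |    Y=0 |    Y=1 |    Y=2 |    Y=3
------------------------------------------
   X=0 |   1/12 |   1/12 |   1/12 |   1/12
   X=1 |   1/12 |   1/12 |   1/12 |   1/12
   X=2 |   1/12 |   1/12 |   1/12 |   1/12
I(X;Y) = 0.0000, I(X;f(Y)) = 0.0000, inequality holds: 0.0000 ≥ 0.0000

Data Processing Inequality: For any Markov chain X → Y → Z, we have I(X;Y) ≥ I(X;Z).

Here Z = f(Y) is a deterministic function of Y, forming X → Y → Z.

Original I(X;Y) = 0.0000 dits

After applying f:
P(X,Z) where Z=f(Y):
- P(X,Z=0) = P(X,Y=0) + P(X,Y=1)
- P(X,Z=1) = P(X,Y=2) + P(X,Y=3)

I(X;Z) = I(X;f(Y)) = 0.0000 dits

Verification: 0.0000 ≥ 0.0000 ✓

Information cannot be created by processing; the function f can only lose information about X.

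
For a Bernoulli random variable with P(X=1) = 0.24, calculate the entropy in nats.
0.5511 nats

The binary entropy function is:
H(p) = -p log(p) - (1-p) log(1-p)

H(0.24) = -0.24 × log_e(0.24) - 0.76 × log_e(0.76)
H(0.24) = 0.5511 nats

Note: Binary entropy is maximized at p=0.5 (H=1 bit) and minimized at p=0 or p=1 (H=0).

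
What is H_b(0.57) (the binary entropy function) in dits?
0.2968 dits

The binary entropy function is:
H(p) = -p log(p) - (1-p) log(1-p)

H(0.57) = -0.57 × log_10(0.57) - 0.43 × log_10(0.43)
H(0.57) = 0.2968 dits

Note: Binary entropy is maximized at p=0.5 (H=1 bit) and minimized at p=0 or p=1 (H=0).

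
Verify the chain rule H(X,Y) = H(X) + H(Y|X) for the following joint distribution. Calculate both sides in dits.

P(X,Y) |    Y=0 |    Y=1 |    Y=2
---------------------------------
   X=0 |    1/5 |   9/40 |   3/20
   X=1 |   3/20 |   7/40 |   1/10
H(X,Y) = 0.7652, H(X) = 0.2961, H(Y|X) = 0.4691 (all in dits)

Chain rule: H(X,Y) = H(X) + H(Y|X)

Left side — joint entropy directly:
H(X,Y) = -Σ p(x,y) log p(x,y) = 0.7652 dits

Right side — compute H(Y|X) from the conditional distributions:
P(X) = (23/40, 17/40), so H(X) = 0.2961 dits
H(Y|X) = Σ_x P(X=x) · H(Y|X=x):
  P(Y|X=0) = (8/23, 9/23, 6/23), H(Y|X=0) = 0.4712, weight P(X=0) = 23/40
  P(Y|X=1) = (6/17, 7/17, 4/17), H(Y|X=1) = 0.4662, weight P(X=1) = 17/40
H(Y|X) = 0.4691 dits

H(X) + H(Y|X) = 0.2961 + 0.4691 = 0.7652 dits

Both sides equal 0.7652 dits. ✓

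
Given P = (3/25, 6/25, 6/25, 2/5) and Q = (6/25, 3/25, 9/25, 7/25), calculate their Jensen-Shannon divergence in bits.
0.0458 bits

Jensen-Shannon divergence is:
JSD(P||Q) = 0.5 × D_KL(P||M) + 0.5 × D_KL(Q||M)
where M = 0.5 × (P + Q) is the mixture distribution.

M = 0.5 × (3/25, 6/25, 6/25, 2/5) + 0.5 × (6/25, 3/25, 9/25, 7/25) = (0.18, 0.18, 3/10, 0.34)

D_KL(P||M) = 0.0459 bits
D_KL(Q||M) = 0.0457 bits

JSD(P||Q) = 0.5 × 0.0459 + 0.5 × 0.0457 = 0.0458 bits

Unlike KL divergence, JSD is symmetric and bounded: 0 ≤ JSD ≤ log(2).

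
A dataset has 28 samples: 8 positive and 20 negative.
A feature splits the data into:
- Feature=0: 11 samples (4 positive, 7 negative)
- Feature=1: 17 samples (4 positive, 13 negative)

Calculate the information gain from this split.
0.0137 bits

Information Gain = H(Y) - H(Y|Feature)

Before split:
P(positive) = 8/28 = 0.2857
H(Y) = 0.8631 bits

After split:
Feature=0: H = 0.9457 bits (weight = 11/28)
Feature=1: H = 0.7871 bits (weight = 17/28)
H(Y|Feature) = (11/28)×0.9457 + (17/28)×0.7871 = 0.8494 bits

Information Gain = 0.8631 - 0.8494 = 0.0137 bits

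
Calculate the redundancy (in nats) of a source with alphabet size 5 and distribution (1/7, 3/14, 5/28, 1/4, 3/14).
0.0170 nats

Redundancy measures how far a source is from maximum entropy:
R = H_max - H(X)

Maximum entropy for 5 symbols: H_max = log_e(5) = 1.6094 nats
Actual entropy: H(X) = 1.5924 nats
Redundancy: R = 1.6094 - 1.5924 = 0.0170 nats

This redundancy represents potential for compression: the source could be compressed by 0.0170 nats per symbol.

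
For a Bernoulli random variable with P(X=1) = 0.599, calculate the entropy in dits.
0.2925 dits

The binary entropy function is:
H(p) = -p log(p) - (1-p) log(1-p)

H(0.599) = -0.599 × log_10(0.599) - 0.401 × log_10(0.401)
H(0.599) = 0.2925 dits

Note: Binary entropy is maximized at p=0.5 (H=1 bit) and minimized at p=0 or p=1 (H=0).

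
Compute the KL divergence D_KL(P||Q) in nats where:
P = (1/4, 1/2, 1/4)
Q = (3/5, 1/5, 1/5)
0.2951 nats

KL divergence: D_KL(P||Q) = Σ p(x) log(p(x)/q(x))

Computing term by term:
  x=0: 1/4 × log_e[(1/4)/(3/5)] = 1/4 × -0.8755 = -0.2189
  x=1: 1/2 × log_e[(1/2)/(1/5)] = 1/2 × 0.9163 = 0.4581
  x=2: 1/4 × log_e[(1/4)/(1/5)] = 1/4 × 0.2231 = 0.0558

D_KL(P||Q) = 0.2951 nats

Note: KL divergence is always non-negative and equals 0 iff P = Q.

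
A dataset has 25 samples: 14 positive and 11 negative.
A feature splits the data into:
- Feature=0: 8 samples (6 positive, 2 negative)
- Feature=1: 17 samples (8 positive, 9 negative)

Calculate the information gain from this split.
0.0517 bits

Information Gain = H(Y) - H(Y|Feature)

Before split:
P(positive) = 14/25 = 0.5600
H(Y) = 0.9896 bits

After split:
Feature=0: H = 0.8113 bits (weight = 8/25)
Feature=1: H = 0.9975 bits (weight = 17/25)
H(Y|Feature) = (8/25)×0.8113 + (17/25)×0.9975 = 0.9379 bits

Information Gain = 0.9896 - 0.9379 = 0.0517 bits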